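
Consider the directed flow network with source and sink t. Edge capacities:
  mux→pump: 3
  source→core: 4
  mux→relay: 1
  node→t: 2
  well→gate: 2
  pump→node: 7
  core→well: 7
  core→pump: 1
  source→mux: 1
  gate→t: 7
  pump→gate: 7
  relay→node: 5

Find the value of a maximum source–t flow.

4

Augment source→mux→relay→node→t: bottleneck 1. Total 1.
Augment source→core→pump→node→t: bottleneck 1. Total 2.
Augment source→core→well→gate→t: bottleneck 2. Total 4.
No augmenting path remains in the residual graph.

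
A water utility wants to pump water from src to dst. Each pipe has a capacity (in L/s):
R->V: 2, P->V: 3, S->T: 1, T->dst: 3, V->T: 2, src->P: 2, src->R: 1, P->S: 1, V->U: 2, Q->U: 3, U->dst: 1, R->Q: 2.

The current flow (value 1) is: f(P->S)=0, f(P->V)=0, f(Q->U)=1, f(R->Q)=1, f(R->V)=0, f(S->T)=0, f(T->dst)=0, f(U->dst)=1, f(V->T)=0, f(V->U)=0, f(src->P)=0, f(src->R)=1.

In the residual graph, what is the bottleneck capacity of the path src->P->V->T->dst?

Residual capacities along the path: src->P: 2, P->V: 3, V->T: 2, T->dst: 3.
Minimum is 2.

2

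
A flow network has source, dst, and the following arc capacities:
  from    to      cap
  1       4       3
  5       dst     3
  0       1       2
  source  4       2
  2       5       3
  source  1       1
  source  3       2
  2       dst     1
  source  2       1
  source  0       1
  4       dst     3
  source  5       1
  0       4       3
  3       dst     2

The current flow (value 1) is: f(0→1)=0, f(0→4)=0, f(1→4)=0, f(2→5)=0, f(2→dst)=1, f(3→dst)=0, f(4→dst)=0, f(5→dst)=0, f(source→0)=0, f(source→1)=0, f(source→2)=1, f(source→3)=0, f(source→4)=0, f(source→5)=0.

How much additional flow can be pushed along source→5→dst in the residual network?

1

Residual capacities along the path: source→5: 1, 5→dst: 3.
Minimum is 1.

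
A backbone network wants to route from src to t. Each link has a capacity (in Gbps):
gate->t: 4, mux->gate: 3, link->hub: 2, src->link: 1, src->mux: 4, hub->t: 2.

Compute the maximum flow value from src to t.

Augment src->mux->gate->t: bottleneck 3. Total 3.
Augment src->link->hub->t: bottleneck 1. Total 4.
No augmenting path remains in the residual graph.

4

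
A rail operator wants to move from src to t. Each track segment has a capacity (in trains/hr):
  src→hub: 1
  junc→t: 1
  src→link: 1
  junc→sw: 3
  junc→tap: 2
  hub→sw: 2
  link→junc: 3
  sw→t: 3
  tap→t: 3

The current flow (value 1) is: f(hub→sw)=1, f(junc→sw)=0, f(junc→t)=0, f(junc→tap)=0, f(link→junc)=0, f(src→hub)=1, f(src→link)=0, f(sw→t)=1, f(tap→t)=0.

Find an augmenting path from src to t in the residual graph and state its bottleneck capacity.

Residual along src→link→junc→t: src→link: 1, link→junc: 3, junc→t: 1.
Bottleneck = min = 1.

src→link→junc→t, bottleneck 1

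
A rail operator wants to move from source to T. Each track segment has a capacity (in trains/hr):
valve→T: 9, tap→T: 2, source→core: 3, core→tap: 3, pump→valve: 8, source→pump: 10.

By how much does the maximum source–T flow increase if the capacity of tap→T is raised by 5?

Original max flow = 10.
After raising cap(tap→T), augmenting paths through that edge carry 1 more unit.
New max flow = 11. Increase = 1.

1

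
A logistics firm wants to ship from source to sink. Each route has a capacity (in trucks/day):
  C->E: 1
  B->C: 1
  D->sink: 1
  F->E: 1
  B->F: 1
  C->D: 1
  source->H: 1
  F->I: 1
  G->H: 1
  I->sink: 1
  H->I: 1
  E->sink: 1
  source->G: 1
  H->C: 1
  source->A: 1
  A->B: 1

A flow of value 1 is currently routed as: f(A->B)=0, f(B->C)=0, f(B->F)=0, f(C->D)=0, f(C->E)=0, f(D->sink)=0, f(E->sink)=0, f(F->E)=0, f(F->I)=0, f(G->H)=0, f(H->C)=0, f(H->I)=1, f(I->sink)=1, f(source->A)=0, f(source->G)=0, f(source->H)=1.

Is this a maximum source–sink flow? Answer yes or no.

No

Residual path source->A->B->F->E->sink has bottleneck 1 > 0.
Pushing 1 along it raises the flow to 2, so the given flow is not maximum.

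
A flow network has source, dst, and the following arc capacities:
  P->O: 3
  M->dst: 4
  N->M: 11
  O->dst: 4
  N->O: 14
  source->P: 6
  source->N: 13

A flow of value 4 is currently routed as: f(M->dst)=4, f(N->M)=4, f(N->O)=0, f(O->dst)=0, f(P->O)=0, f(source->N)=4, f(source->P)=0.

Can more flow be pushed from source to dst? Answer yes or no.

Residual path source->N->O->dst has bottleneck 4 > 0.
Pushing 4 along it raises the flow to 8, so the given flow is not maximum.

Yes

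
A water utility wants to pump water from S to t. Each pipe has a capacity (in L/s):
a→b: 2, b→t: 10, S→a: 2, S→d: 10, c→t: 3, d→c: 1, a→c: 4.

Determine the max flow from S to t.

Augment S→a→b→t: bottleneck 2. Total 2.
Augment S→d→c→t: bottleneck 1. Total 3.
No augmenting path remains in the residual graph.

3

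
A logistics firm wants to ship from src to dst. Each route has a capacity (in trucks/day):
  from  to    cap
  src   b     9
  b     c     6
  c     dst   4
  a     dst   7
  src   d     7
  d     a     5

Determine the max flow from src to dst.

Augment src->b->c->dst: bottleneck 4. Total 4.
Augment src->d->a->dst: bottleneck 5. Total 9.
No augmenting path remains in the residual graph.

9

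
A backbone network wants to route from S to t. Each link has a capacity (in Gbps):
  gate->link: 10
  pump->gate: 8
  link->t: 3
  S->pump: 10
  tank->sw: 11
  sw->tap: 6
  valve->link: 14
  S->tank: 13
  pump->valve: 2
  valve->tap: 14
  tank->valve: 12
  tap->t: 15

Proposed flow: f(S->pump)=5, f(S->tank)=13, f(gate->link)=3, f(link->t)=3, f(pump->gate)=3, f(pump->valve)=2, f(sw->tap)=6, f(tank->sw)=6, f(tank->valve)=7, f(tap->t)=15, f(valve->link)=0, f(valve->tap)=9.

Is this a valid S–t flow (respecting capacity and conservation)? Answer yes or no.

Yes

Every edge has 0 ≤ f(e) ≤ cap(e).
At each intermediate node, inflow equals outflow.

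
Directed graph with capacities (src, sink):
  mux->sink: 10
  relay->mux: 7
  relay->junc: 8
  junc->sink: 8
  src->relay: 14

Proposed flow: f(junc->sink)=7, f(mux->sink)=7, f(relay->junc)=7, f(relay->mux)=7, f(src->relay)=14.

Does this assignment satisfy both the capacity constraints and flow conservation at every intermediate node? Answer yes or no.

Every edge has 0 ≤ f(e) ≤ cap(e).
At each intermediate node, inflow equals outflow.

Yes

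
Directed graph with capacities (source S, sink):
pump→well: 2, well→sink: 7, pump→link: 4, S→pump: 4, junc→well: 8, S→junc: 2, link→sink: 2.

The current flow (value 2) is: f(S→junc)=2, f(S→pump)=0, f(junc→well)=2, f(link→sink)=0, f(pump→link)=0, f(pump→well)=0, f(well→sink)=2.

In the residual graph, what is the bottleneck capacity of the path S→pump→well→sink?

2

Residual capacities along the path: S→pump: 4, pump→well: 2, well→sink: 5.
Minimum is 2.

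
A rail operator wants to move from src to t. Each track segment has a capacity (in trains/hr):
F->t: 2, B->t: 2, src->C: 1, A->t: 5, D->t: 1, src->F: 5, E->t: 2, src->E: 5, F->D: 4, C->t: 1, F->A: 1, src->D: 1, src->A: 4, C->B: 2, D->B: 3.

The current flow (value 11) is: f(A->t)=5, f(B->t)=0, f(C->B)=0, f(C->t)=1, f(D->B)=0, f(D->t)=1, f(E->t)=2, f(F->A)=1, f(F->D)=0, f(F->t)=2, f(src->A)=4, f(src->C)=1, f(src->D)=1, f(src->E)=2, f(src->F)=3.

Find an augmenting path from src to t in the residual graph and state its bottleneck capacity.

Residual along src->F->D->B->t: src->F: 2, F->D: 4, D->B: 3, B->t: 2.
Bottleneck = min = 2.

src->F->D->B->t, bottleneck 2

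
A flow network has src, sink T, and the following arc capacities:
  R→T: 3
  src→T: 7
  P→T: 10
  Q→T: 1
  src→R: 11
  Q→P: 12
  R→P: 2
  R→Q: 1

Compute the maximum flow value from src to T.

Augment src→T: bottleneck 7. Total 7.
Augment src→R→T: bottleneck 3. Total 10.
Augment src→R→Q→T: bottleneck 1. Total 11.
Augment src→R→P→T: bottleneck 2. Total 13.
No augmenting path remains in the residual graph.

13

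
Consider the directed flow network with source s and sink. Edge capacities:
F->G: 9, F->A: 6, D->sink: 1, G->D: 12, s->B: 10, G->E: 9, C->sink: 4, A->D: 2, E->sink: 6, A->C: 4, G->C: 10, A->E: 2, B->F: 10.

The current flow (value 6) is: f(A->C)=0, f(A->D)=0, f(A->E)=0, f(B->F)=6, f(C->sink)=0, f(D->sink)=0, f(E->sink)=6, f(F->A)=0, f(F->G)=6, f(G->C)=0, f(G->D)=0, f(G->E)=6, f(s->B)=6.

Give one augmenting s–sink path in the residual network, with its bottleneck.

Residual along s->B->F->G->C->sink: s->B: 4, B->F: 4, F->G: 3, G->C: 10, C->sink: 4.
Bottleneck = min = 3.

s->B->F->G->C->sink, bottleneck 3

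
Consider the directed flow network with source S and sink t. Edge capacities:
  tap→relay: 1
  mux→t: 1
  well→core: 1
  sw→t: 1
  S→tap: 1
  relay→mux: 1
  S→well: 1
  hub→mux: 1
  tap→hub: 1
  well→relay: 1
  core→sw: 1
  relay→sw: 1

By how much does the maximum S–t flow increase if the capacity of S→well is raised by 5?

Original max flow = 2.
Even with extra capacity on S→well, another cut of capacity 2 remains binding.
New max flow = 2. Increase = 0.

0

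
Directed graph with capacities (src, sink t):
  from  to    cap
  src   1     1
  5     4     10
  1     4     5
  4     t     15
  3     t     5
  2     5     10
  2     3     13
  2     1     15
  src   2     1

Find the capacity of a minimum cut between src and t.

Max flow = 2 (via 2 augmenting paths).
In the residual at optimum, the set reachable from src is {src}.
Cut edges: src->2 (cap 1), src->1 (cap 1). Sum = 2.

2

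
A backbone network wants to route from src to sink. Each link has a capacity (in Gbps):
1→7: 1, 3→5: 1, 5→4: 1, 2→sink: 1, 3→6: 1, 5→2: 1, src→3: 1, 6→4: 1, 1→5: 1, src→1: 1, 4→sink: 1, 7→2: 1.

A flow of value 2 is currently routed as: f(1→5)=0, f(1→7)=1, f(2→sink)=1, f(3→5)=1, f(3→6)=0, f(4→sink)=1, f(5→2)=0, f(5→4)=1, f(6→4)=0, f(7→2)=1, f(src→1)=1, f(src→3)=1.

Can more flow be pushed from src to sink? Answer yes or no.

Residual reachable from src: {src}; sink is not reachable.
Saturated cut: src→1, src→3 with total capacity 2 = current flow value. Flow is maximum.

No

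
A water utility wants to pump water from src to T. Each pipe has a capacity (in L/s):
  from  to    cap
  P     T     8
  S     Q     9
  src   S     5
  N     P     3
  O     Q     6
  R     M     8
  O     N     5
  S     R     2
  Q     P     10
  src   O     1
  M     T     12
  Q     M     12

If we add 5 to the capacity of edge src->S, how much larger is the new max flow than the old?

5

Original max flow = 6.
After raising cap(src->S), augmenting paths through that edge carry 5 more units.
New max flow = 11. Increase = 5.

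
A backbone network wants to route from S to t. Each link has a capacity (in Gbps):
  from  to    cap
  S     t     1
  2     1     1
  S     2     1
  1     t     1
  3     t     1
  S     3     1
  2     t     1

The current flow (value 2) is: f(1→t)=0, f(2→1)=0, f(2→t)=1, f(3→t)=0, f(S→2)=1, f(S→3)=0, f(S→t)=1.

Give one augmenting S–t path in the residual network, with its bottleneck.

S→3→t, bottleneck 1

Residual along S→3→t: S→3: 1, 3→t: 1.
Bottleneck = min = 1.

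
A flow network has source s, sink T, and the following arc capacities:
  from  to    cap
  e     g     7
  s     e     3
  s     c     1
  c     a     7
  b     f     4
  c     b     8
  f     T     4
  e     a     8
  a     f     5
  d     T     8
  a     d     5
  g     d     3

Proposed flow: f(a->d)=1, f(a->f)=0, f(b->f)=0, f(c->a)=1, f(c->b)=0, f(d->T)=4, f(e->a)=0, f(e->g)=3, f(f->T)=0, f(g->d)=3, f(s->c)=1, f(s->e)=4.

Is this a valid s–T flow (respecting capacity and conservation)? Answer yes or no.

No

Capacity violated on s->e: flow 4 > capacity 3.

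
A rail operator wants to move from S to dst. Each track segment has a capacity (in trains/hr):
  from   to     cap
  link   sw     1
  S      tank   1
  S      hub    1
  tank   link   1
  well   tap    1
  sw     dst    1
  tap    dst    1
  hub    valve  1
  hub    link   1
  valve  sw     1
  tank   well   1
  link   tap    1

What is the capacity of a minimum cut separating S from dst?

Max flow = 2 (via 2 augmenting paths).
In the residual at optimum, the set reachable from S is {S}.
Cut edges: S→hub (cap 1), S→tank (cap 1). Sum = 2.

2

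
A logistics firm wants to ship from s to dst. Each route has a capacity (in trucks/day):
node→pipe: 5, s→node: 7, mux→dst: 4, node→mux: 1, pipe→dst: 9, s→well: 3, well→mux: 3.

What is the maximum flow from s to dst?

Augment s→well→mux→dst: bottleneck 3. Total 3.
Augment s→node→mux→dst: bottleneck 1. Total 4.
Augment s→node→pipe→dst: bottleneck 5. Total 9.
No augmenting path remains in the residual graph.

9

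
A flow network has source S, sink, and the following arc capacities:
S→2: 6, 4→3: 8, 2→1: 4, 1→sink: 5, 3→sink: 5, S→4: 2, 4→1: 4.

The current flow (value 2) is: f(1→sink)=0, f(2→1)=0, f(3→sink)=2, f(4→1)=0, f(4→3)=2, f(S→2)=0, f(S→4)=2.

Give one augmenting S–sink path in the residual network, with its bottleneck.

S→2→1→sink, bottleneck 4

Residual along S→2→1→sink: S→2: 6, 2→1: 4, 1→sink: 5.
Bottleneck = min = 4.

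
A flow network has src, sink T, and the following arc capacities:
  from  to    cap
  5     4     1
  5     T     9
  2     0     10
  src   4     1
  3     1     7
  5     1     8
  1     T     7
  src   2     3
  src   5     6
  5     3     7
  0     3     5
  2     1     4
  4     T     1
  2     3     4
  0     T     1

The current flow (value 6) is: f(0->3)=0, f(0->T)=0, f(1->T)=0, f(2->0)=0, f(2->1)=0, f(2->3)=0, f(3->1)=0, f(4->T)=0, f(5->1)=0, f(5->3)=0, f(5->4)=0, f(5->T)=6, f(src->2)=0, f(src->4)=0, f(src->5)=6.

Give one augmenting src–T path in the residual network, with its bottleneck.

src->4->T, bottleneck 1

Residual along src->4->T: src->4: 1, 4->T: 1.
Bottleneck = min = 1.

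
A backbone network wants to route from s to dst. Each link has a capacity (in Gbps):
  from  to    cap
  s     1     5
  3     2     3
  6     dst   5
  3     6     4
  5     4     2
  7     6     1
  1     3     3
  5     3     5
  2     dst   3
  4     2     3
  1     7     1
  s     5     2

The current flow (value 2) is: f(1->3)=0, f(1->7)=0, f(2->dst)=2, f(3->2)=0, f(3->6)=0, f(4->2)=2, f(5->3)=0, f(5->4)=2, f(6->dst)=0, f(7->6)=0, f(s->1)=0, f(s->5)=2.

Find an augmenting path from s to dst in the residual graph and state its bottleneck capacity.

Residual along s->1->3->2->dst: s->1: 5, 1->3: 3, 3->2: 3, 2->dst: 1.
Bottleneck = min = 1.

s->1->3->2->dst, bottleneck 1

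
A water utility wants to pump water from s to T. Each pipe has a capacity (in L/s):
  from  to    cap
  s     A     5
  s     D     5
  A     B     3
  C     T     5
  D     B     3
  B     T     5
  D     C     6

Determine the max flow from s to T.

Augment s->D->C->T: bottleneck 5. Total 5.
Augment s->A->B->T: bottleneck 3. Total 8.
No augmenting path remains in the residual graph.

8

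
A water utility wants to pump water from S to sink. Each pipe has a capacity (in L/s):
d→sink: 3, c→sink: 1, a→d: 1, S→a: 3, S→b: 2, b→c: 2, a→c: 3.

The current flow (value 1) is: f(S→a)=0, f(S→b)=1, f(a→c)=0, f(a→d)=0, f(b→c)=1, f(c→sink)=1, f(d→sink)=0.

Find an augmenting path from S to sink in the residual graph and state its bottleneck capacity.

S→a→d→sink, bottleneck 1

Residual along S→a→d→sink: S→a: 3, a→d: 1, d→sink: 3.
Bottleneck = min = 1.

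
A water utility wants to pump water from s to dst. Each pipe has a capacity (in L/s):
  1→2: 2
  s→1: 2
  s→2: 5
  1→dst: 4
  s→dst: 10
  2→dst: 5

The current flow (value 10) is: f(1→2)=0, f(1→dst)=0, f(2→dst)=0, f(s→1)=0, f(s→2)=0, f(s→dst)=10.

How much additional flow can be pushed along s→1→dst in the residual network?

Residual capacities along the path: s→1: 2, 1→dst: 4.
Minimum is 2.

2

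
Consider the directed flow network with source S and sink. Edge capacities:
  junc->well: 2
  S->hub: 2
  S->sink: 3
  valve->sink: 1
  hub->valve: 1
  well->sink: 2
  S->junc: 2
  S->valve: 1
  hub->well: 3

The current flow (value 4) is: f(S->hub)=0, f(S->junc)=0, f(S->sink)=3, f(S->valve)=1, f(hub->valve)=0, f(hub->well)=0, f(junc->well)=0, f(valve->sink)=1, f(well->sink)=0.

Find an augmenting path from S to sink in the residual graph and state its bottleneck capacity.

Residual along S->hub->well->sink: S->hub: 2, hub->well: 3, well->sink: 2.
Bottleneck = min = 2.

S->hub->well->sink, bottleneck 2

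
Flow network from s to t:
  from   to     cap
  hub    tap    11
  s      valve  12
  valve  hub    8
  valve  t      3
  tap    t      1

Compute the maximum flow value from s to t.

Augment s→valve→t: bottleneck 3. Total 3.
Augment s→valve→hub→tap→t: bottleneck 1. Total 4.
No augmenting path remains in the residual graph.

4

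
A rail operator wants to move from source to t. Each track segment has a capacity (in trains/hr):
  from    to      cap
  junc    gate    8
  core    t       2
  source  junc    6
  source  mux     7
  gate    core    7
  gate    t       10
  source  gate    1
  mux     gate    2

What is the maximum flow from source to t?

Augment source->gate->t: bottleneck 1. Total 1.
Augment source->mux->gate->t: bottleneck 2. Total 3.
Augment source->junc->gate->t: bottleneck 6. Total 9.
No augmenting path remains in the residual graph.

9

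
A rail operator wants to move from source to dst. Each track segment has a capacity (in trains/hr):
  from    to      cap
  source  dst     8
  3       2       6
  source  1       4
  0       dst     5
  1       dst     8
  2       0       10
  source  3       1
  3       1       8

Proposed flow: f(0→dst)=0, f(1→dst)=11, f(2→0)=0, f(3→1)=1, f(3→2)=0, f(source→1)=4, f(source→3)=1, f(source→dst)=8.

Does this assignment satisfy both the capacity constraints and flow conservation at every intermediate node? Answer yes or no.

No

Capacity violated on 1→dst: flow 11 > capacity 8.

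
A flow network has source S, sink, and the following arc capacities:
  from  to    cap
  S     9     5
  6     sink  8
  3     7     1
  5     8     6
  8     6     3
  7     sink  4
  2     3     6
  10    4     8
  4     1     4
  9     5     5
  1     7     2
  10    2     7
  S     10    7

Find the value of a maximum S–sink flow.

Augment S→10→4→1→7→sink: bottleneck 2. Total 2.
Augment S→10→2→3→7→sink: bottleneck 1. Total 3.
Augment S→9→5→8→6→sink: bottleneck 3. Total 6.
No augmenting path remains in the residual graph.

6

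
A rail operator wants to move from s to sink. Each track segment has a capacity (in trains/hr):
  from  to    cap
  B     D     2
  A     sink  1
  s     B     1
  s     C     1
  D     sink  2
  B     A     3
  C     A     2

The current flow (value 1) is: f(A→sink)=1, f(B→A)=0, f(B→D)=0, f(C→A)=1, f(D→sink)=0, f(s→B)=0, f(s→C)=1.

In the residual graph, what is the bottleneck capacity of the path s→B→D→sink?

Residual capacities along the path: s→B: 1, B→D: 2, D→sink: 2.
Minimum is 1.

1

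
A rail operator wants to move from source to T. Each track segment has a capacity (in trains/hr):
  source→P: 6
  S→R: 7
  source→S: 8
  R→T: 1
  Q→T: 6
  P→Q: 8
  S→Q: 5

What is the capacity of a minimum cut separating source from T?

7

Max flow = 7 (via 2 augmenting paths).
In the residual at optimum, the set reachable from source is {P, Q, R, S, source}.
Cut edges: Q→T (cap 6), R→T (cap 1). Sum = 7.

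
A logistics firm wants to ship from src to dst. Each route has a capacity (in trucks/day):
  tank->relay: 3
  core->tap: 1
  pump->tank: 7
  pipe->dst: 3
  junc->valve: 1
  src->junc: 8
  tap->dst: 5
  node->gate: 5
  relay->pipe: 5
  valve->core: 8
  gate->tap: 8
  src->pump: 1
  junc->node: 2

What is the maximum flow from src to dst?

Augment src->junc->valve->core->tap->dst: bottleneck 1. Total 1.
Augment src->junc->node->gate->tap->dst: bottleneck 2. Total 3.
Augment src->pump->tank->relay->pipe->dst: bottleneck 1. Total 4.
No augmenting path remains in the residual graph.

4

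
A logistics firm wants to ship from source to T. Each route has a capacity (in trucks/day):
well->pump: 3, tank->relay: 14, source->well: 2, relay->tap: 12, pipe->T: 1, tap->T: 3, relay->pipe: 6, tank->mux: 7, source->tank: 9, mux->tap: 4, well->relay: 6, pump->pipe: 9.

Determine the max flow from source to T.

Augment source->tank->mux->tap->T: bottleneck 3. Total 3.
Augment source->tank->relay->pipe->T: bottleneck 1. Total 4.
No augmenting path remains in the residual graph.

4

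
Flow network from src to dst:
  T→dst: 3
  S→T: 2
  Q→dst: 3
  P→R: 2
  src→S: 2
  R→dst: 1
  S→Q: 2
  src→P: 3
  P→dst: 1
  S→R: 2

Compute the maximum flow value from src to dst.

4

Augment src→P→dst: bottleneck 1. Total 1.
Augment src→S→R→dst: bottleneck 1. Total 2.
Augment src→S→Q→dst: bottleneck 1. Total 3.
Augment src→P→R→S→Q→dst: bottleneck 1. Total 4.
No augmenting path remains in the residual graph.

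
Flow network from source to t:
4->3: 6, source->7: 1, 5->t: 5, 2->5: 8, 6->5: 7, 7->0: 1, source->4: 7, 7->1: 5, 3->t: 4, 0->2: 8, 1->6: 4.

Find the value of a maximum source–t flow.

5

Augment source->4->3->t: bottleneck 4. Total 4.
Augment source->7->1->6->5->t: bottleneck 1. Total 5.
No augmenting path remains in the residual graph.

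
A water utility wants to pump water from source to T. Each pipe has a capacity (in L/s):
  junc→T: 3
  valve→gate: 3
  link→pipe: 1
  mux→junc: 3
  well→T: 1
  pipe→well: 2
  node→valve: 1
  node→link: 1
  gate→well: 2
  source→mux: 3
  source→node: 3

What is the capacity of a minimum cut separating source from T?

Max flow = 4 (via 2 augmenting paths).
In the residual at optimum, the set reachable from source is {gate, link, node, pipe, source, valve, well}.
Cut edges: source→mux (cap 3), well→T (cap 1). Sum = 4.

4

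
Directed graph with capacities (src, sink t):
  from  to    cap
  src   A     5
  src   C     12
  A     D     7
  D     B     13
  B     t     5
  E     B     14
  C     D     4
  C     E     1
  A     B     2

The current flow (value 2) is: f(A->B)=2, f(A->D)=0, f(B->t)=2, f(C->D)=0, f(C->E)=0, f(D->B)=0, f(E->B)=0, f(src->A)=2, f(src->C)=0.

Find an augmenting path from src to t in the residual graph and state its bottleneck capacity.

Residual along src->A->D->B->t: src->A: 3, A->D: 7, D->B: 13, B->t: 3.
Bottleneck = min = 3.

src->A->D->B->t, bottleneck 3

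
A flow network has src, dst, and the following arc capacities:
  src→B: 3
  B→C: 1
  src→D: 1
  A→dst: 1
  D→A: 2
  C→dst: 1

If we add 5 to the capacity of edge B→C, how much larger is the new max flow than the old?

0

Original max flow = 2.
Even with extra capacity on B→C, another cut of capacity 2 remains binding.
New max flow = 2. Increase = 0.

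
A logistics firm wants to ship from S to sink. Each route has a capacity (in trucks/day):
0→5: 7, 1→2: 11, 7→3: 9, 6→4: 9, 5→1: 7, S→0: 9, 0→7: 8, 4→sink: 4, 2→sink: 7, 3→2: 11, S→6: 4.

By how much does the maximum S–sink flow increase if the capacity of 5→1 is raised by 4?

0

Original max flow = 11.
Edge 5→1 does not cross the min cut (source side {0, 1, 2, 3, 5, 7, S}), so extra capacity there cannot help.
New max flow = 11. Increase = 0.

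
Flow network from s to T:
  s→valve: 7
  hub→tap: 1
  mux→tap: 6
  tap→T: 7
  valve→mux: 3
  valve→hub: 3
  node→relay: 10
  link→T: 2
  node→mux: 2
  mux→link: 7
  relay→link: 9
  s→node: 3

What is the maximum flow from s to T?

7

Augment s→valve→hub→tap→T: bottleneck 1. Total 1.
Augment s→valve→mux→tap→T: bottleneck 3. Total 4.
Augment s→node→mux→tap→T: bottleneck 2. Total 6.
Augment s→node→relay→link→T: bottleneck 1. Total 7.
No augmenting path remains in the residual graph.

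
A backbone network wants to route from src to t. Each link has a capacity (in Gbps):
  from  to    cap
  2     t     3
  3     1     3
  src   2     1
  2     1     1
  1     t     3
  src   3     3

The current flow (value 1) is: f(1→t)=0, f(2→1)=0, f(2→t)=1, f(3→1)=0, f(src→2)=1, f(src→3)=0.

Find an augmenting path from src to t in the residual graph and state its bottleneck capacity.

src→3→1→t, bottleneck 3

Residual along src→3→1→t: src→3: 3, 3→1: 3, 1→t: 3.
Bottleneck = min = 3.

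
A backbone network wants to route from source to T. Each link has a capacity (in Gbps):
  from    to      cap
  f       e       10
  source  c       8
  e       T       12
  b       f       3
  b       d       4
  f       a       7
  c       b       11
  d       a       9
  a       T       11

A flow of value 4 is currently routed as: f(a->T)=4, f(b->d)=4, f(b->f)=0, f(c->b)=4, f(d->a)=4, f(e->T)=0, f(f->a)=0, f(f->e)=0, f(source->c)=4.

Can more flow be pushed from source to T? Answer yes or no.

Yes

Residual path source->c->b->f->e->T has bottleneck 3 > 0.
Pushing 3 along it raises the flow to 7, so the given flow is not maximum.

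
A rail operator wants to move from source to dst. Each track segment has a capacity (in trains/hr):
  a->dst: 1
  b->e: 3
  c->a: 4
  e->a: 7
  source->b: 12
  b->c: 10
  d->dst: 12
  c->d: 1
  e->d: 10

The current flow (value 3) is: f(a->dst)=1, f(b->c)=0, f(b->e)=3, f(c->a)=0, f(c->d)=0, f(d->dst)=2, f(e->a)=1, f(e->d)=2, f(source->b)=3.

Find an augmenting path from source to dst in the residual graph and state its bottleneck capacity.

Residual along source->b->c->d->dst: source->b: 9, b->c: 10, c->d: 1, d->dst: 10.
Bottleneck = min = 1.

source->b->c->d->dst, bottleneck 1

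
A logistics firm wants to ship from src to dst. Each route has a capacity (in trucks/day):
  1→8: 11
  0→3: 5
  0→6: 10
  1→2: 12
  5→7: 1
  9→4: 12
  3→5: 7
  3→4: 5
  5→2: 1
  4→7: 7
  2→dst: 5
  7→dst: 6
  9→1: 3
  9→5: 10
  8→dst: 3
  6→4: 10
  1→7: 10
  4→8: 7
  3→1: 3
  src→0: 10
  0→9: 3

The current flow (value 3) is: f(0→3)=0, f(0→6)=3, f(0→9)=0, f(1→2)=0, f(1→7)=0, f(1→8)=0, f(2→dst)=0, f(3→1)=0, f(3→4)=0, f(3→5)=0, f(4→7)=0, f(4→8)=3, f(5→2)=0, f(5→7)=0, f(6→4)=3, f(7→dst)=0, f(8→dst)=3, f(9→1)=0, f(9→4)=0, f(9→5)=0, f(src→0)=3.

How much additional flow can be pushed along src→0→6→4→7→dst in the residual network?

6

Residual capacities along the path: src→0: 7, 0→6: 7, 6→4: 7, 4→7: 7, 7→dst: 6.
Minimum is 6.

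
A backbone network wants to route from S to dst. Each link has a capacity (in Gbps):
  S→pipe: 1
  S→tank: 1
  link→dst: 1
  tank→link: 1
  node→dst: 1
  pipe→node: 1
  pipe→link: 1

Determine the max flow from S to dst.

2

Augment S→tank→link→dst: bottleneck 1. Total 1.
Augment S→pipe→node→dst: bottleneck 1. Total 2.
No augmenting path remains in the residual graph.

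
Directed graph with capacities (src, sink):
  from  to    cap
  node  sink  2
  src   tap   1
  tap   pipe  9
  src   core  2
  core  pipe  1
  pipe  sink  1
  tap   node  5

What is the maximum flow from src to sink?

2

Augment src->core->pipe->sink: bottleneck 1. Total 1.
Augment src->tap->node->sink: bottleneck 1. Total 2.
No augmenting path remains in the residual graph.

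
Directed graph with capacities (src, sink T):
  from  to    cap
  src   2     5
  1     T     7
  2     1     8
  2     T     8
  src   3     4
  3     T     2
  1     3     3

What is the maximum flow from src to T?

7

Augment src→2→T: bottleneck 5. Total 5.
Augment src→3→T: bottleneck 2. Total 7.
No augmenting path remains in the residual graph.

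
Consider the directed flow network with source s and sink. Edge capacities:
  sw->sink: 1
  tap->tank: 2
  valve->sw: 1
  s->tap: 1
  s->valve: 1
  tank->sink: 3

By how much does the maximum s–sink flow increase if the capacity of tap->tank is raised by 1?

0

Original max flow = 2.
Edge tap->tank does not cross the min cut (source side {s}), so extra capacity there cannot help.
New max flow = 2. Increase = 0.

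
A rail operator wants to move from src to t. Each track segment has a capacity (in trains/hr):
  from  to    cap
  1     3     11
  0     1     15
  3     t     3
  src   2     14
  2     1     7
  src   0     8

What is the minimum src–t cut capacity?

Max flow = 3 (via 1 augmenting path).
In the residual at optimum, the set reachable from src is {0, 1, 2, 3, src}.
Cut edges: 3→t (cap 3). Sum = 3.

3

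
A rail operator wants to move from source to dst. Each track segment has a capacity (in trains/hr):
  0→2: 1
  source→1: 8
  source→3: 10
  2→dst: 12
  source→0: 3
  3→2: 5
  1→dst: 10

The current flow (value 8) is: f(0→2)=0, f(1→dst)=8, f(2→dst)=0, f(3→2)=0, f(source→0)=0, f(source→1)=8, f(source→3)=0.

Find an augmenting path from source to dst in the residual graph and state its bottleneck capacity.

Residual along source→3→2→dst: source→3: 10, 3→2: 5, 2→dst: 12.
Bottleneck = min = 5.

source→3→2→dst, bottleneck 5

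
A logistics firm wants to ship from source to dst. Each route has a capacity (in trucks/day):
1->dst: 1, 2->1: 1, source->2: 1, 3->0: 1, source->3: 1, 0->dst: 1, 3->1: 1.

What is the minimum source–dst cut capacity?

2

Max flow = 2 (via 2 augmenting paths).
In the residual at optimum, the set reachable from source is {source}.
Cut edges: source->3 (cap 1), source->2 (cap 1). Sum = 2.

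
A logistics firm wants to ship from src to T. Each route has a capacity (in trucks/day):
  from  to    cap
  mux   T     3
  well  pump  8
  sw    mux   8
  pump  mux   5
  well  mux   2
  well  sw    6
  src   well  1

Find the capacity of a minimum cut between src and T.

1

Max flow = 1 (via 1 augmenting path).
In the residual at optimum, the set reachable from src is {src}.
Cut edges: src→well (cap 1). Sum = 1.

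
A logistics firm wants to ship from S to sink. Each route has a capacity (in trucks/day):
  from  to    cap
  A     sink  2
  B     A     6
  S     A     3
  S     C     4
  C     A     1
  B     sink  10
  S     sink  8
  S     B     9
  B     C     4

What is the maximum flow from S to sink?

19

Augment S->sink: bottleneck 8. Total 8.
Augment S->B->sink: bottleneck 9. Total 17.
Augment S->A->sink: bottleneck 2. Total 19.
No augmenting path remains in the residual graph.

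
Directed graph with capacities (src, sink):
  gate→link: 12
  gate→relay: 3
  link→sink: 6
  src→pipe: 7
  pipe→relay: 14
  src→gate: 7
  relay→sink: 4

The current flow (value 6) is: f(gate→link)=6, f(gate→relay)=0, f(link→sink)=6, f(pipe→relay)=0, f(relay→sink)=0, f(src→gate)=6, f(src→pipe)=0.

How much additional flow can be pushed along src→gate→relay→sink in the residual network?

1

Residual capacities along the path: src→gate: 1, gate→relay: 3, relay→sink: 4.
Minimum is 1.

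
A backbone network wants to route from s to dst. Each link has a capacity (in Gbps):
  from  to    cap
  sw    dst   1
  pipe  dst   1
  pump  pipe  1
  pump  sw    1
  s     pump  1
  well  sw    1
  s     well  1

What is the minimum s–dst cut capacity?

2

Max flow = 2 (via 2 augmenting paths).
In the residual at optimum, the set reachable from s is {s}.
Cut edges: s→well (cap 1), s→pump (cap 1). Sum = 2.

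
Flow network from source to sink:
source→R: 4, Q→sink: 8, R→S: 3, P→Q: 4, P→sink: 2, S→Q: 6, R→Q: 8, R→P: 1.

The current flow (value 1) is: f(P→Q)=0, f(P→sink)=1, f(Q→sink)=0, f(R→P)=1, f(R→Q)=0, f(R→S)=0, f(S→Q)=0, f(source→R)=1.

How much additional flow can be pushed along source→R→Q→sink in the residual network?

3

Residual capacities along the path: source→R: 3, R→Q: 8, Q→sink: 8.
Minimum is 3.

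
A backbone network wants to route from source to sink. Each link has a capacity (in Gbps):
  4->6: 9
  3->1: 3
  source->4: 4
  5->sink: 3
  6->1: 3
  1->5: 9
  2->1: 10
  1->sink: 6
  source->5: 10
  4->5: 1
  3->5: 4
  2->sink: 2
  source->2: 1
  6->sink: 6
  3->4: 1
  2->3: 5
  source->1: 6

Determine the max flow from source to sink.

14

Augment source->2->sink: bottleneck 1. Total 1.
Augment source->1->sink: bottleneck 6. Total 7.
Augment source->5->sink: bottleneck 3. Total 10.
Augment source->4->6->sink: bottleneck 4. Total 14.
No augmenting path remains in the residual graph.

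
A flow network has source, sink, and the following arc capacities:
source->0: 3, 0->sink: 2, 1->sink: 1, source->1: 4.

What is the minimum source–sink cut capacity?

3

Max flow = 3 (via 2 augmenting paths).
In the residual at optimum, the set reachable from source is {0, 1, source}.
Cut edges: 0->sink (cap 2), 1->sink (cap 1). Sum = 3.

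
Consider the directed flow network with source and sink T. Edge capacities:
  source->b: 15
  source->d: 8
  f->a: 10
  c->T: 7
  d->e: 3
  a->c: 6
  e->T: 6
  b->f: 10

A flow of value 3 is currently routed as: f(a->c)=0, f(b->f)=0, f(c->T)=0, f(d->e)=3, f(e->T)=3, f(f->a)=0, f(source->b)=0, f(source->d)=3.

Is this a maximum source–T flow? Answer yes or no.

No

Residual path source->b->f->a->c->T has bottleneck 6 > 0.
Pushing 6 along it raises the flow to 9, so the given flow is not maximum.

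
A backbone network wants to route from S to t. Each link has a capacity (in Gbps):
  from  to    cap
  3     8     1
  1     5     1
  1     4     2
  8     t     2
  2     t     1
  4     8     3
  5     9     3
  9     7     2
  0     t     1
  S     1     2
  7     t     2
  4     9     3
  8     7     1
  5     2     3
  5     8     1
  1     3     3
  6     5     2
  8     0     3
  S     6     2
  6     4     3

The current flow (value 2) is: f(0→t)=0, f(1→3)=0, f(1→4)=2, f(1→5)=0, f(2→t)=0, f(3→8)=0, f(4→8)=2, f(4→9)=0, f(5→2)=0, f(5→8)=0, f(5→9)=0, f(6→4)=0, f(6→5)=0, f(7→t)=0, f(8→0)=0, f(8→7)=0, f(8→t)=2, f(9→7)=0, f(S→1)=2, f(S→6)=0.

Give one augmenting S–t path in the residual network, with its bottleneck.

Residual along S→6→5→2→t: S→6: 2, 6→5: 2, 5→2: 3, 2→t: 1.
Bottleneck = min = 1.

S→6→5→2→t, bottleneck 1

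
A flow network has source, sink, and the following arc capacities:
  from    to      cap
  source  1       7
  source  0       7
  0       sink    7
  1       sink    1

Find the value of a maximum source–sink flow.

Augment source→1→sink: bottleneck 1. Total 1.
Augment source→0→sink: bottleneck 7. Total 8.
No augmenting path remains in the residual graph.

8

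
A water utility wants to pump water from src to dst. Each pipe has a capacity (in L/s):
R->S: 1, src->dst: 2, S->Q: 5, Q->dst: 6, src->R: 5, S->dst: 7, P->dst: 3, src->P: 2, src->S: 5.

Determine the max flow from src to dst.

Augment src->dst: bottleneck 2. Total 2.
Augment src->S->dst: bottleneck 5. Total 7.
Augment src->P->dst: bottleneck 2. Total 9.
Augment src->R->S->dst: bottleneck 1. Total 10.
No augmenting path remains in the residual graph.

10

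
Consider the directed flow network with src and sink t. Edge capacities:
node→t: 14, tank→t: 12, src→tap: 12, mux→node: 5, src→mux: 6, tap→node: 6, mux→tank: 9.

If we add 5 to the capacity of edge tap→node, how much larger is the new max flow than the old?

Original max flow = 12.
After raising cap(tap→node), augmenting paths through that edge carry 5 more units.
New max flow = 17. Increase = 5.

5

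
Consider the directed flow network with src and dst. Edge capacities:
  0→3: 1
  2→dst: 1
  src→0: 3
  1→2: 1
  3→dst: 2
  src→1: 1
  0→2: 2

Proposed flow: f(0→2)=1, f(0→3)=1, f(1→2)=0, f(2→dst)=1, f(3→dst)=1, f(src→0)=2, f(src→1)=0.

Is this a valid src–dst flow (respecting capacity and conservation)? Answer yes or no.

Yes

Every edge has 0 ≤ f(e) ≤ cap(e).
At each intermediate node, inflow equals outflow.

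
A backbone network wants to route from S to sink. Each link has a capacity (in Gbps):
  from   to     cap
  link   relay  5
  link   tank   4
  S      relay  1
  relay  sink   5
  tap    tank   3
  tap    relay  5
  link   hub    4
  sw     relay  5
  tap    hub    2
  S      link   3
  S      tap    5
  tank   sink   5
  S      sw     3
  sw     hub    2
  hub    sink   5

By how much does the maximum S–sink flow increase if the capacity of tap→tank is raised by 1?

0

Original max flow = 12.
Edge tap→tank does not cross the min cut (source side {S}), so extra capacity there cannot help.
New max flow = 12. Increase = 0.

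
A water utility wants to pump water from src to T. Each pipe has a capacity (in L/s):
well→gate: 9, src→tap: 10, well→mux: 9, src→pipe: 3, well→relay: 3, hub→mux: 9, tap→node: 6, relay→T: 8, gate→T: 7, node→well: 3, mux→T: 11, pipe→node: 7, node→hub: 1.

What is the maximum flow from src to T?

Augment src→tap→node→well→gate→T: bottleneck 3. Total 3.
Augment src→tap→node→hub→mux→T: bottleneck 1. Total 4.
No augmenting path remains in the residual graph.

4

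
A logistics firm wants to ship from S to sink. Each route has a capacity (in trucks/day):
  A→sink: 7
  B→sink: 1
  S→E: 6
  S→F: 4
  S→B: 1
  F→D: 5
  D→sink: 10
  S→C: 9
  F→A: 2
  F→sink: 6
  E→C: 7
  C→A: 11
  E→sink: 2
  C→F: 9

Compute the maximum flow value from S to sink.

20

Augment S→E→sink: bottleneck 2. Total 2.
Augment S→F→sink: bottleneck 4. Total 6.
Augment S→B→sink: bottleneck 1. Total 7.
Augment S→C→F→sink: bottleneck 2. Total 9.
Augment S→C→A→sink: bottleneck 7. Total 16.
Augment S→E→C→F→D→sink: bottleneck 4. Total 20.
No augmenting path remains in the residual graph.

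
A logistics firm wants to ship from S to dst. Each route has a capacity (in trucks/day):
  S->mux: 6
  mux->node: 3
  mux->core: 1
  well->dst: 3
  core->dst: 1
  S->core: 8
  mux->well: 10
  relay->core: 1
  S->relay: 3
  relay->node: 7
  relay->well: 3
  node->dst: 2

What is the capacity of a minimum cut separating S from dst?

6

Max flow = 6 (via 3 augmenting paths).
In the residual at optimum, the set reachable from S is {S, core, mux, node, relay, well}.
Cut edges: core->dst (cap 1), node->dst (cap 2), well->dst (cap 3). Sum = 6.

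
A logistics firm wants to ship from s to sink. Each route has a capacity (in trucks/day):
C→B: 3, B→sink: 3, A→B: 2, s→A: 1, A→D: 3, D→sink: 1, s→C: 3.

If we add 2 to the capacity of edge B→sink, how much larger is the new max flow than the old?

Original max flow = 4.
Edge B→sink does not cross the min cut (source side {s}), so extra capacity there cannot help.
New max flow = 4. Increase = 0.

0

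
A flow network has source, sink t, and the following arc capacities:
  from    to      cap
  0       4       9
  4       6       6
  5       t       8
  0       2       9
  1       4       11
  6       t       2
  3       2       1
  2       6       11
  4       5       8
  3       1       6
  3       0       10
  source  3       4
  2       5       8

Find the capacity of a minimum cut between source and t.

Max flow = 4 (via 2 augmenting paths).
In the residual at optimum, the set reachable from source is {source}.
Cut edges: source→3 (cap 4). Sum = 4.

4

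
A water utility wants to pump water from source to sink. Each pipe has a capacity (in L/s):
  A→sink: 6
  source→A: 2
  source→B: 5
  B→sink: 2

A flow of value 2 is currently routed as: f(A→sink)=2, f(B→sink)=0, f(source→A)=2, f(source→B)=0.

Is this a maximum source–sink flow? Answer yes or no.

Residual path source→B→sink has bottleneck 2 > 0.
Pushing 2 along it raises the flow to 4, so the given flow is not maximum.

No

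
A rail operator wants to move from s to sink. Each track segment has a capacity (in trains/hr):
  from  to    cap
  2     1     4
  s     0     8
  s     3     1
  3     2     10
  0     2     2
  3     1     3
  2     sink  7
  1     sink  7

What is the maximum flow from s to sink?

3

Augment s->3->2->sink: bottleneck 1. Total 1.
Augment s->0->2->sink: bottleneck 2. Total 3.
No augmenting path remains in the residual graph.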